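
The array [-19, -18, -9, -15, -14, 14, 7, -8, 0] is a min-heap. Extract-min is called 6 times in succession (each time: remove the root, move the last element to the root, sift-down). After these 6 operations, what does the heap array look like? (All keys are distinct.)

extract-min #1 returns -19:
  remove root -19; move last element 0 to root → [0, -18, -9, -15, -14, 14, 7, -8]
  0 vs smaller child -18 at index 1, swap → [-18, 0, -9, -15, -14, 14, 7, -8]
  0 vs smaller child -15 at index 3, swap → [-18, -15, -9, 0, -14, 14, 7, -8]
  0 vs only child -8 at index 7, swap → [-18, -15, -9, -8, -14, 14, 7, 0]
extract-min #2 returns -18:
  remove root -18; move last element 0 to root → [0, -15, -9, -8, -14, 14, 7]
  0 vs smaller child -15 at index 1, swap → [-15, 0, -9, -8, -14, 14, 7]
  0 vs smaller child -14 at index 4, swap → [-15, -14, -9, -8, 0, 14, 7]
extract-min #3 returns -15:
  remove root -15; move last element 7 to root → [7, -14, -9, -8, 0, 14]
  7 vs smaller child -14 at index 1, swap → [-14, 7, -9, -8, 0, 14]
  7 vs smaller child -8 at index 3, swap → [-14, -8, -9, 7, 0, 14]
extract-min #4 returns -14:
  remove root -14; move last element 14 to root → [14, -8, -9, 7, 0]
  14 vs smaller child -9 at index 2, swap → [-9, -8, 14, 7, 0]
extract-min #5 returns -9:
  remove root -9; move last element 0 to root → [0, -8, 14, 7]
  0 vs smaller child -8 at index 1, swap → [-8, 0, 14, 7]
extract-min #6 returns -8:
  remove root -8; move last element 7 to root → [7, 0, 14]
  7 vs smaller child 0 at index 1, swap → [0, 7, 14]

[0, 7, 14]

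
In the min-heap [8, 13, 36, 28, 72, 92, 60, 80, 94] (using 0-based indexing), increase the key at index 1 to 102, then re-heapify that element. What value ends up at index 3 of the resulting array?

set index 1 from 13 to 102 → [8, 102, 36, 28, 72, 92, 60, 80, 94]
102 vs smaller child 28 at index 3, swap → [8, 28, 36, 102, 72, 92, 60, 80, 94]
102 vs smaller child 80 at index 7, swap → [8, 28, 36, 80, 72, 92, 60, 102, 94]
resulting array: [8, 28, 36, 80, 72, 92, 60, 102, 94]

80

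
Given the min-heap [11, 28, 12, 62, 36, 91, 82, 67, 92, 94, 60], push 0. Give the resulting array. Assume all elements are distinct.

append 0 at index 11 → [11, 28, 12, 62, 36, 91, 82, 67, 92, 94, 60, 0]
0 < parent 91 at index 5, swap → [11, 28, 12, 62, 36, 0, 82, 67, 92, 94, 60, 91]
0 < parent 12 at index 2, swap → [11, 28, 0, 62, 36, 12, 82, 67, 92, 94, 60, 91]
0 < parent 11 at index 0, swap → [0, 28, 11, 62, 36, 12, 82, 67, 92, 94, 60, 91]

[0, 28, 11, 62, 36, 12, 82, 67, 92, 94, 60, 91]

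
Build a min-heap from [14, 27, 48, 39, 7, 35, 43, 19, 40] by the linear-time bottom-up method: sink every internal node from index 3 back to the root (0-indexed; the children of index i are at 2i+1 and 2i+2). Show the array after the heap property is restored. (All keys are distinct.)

[7, 14, 35, 19, 27, 48, 43, 39, 40]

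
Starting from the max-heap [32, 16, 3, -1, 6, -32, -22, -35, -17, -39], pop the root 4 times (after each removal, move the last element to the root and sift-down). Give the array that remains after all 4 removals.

[-1, -17, -22, -35, -39, -32]

extract-max #1 returns 32:
  remove root 32; move last element -39 to root → [-39, 16, 3, -1, 6, -32, -22, -35, -17]
  -39 vs larger child 16 at index 1, swap → [16, -39, 3, -1, 6, -32, -22, -35, -17]
  -39 vs larger child 6 at index 4, swap → [16, 6, 3, -1, -39, -32, -22, -35, -17]
extract-max #2 returns 16:
  remove root 16; move last element -17 to root → [-17, 6, 3, -1, -39, -32, -22, -35]
  -17 vs larger child 6 at index 1, swap → [6, -17, 3, -1, -39, -32, -22, -35]
  -17 vs larger child -1 at index 3, swap → [6, -1, 3, -17, -39, -32, -22, -35]
extract-max #3 returns 6:
  remove root 6; move last element -35 to root → [-35, -1, 3, -17, -39, -32, -22]
  -35 vs larger child 3 at index 2, swap → [3, -1, -35, -17, -39, -32, -22]
  -35 vs larger child -22 at index 6, swap → [3, -1, -22, -17, -39, -32, -35]
extract-max #4 returns 3:
  remove root 3; move last element -35 to root → [-35, -1, -22, -17, -39, -32]
  -35 vs larger child -1 at index 1, swap → [-1, -35, -22, -17, -39, -32]
  -35 vs larger child -17 at index 3, swap → [-1, -17, -22, -35, -39, -32]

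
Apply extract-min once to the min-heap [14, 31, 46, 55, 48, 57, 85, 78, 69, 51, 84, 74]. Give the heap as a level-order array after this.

[31, 48, 46, 55, 51, 57, 85, 78, 69, 74, 84]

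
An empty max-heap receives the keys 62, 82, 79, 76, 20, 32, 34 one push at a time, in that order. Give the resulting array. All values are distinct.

[82, 76, 79, 62, 20, 32, 34]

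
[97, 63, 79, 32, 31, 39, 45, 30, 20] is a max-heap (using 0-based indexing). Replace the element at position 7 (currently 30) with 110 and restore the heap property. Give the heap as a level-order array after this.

[110, 97, 79, 63, 31, 39, 45, 32, 20]

set index 7 from 30 to 110 → [97, 63, 79, 32, 31, 39, 45, 110, 20]
110 > parent 32 at index 3, swap → [97, 63, 79, 110, 31, 39, 45, 32, 20]
110 > parent 63 at index 1, swap → [97, 110, 79, 63, 31, 39, 45, 32, 20]
110 > parent 97 at index 0, swap → [110, 97, 79, 63, 31, 39, 45, 32, 20]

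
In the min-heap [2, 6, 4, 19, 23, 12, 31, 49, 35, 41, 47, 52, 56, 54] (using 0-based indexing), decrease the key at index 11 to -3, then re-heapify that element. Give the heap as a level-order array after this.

[-3, 6, 2, 19, 23, 4, 31, 49, 35, 41, 47, 12, 56, 54]

set index 11 from 52 to -3 → [2, 6, 4, 19, 23, 12, 31, 49, 35, 41, 47, -3, 56, 54]
-3 < parent 12 at index 5, swap → [2, 6, 4, 19, 23, -3, 31, 49, 35, 41, 47, 12, 56, 54]
-3 < parent 4 at index 2, swap → [2, 6, -3, 19, 23, 4, 31, 49, 35, 41, 47, 12, 56, 54]
-3 < parent 2 at index 0, swap → [-3, 6, 2, 19, 23, 4, 31, 49, 35, 41, 47, 12, 56, 54]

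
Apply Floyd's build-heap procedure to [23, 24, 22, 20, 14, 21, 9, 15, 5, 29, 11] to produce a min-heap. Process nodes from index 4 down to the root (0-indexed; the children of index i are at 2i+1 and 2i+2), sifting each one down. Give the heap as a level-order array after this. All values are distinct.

[5, 11, 9, 15, 14, 21, 22, 24, 20, 29, 23]

sift down from index 4:
  14 vs smaller child 11 at index 10, swap → [23, 24, 22, 20, 11, 21, 9, 15, 5, 29, 14]
sift down from index 3:
  20 vs smaller child 5 at index 8, swap → [23, 24, 22, 5, 11, 21, 9, 15, 20, 29, 14]
sift down from index 2:
  22 vs smaller child 9 at index 6, swap → [23, 24, 9, 5, 11, 21, 22, 15, 20, 29, 14]
sift down from index 1:
  24 vs smaller child 5 at index 3, swap → [23, 5, 9, 24, 11, 21, 22, 15, 20, 29, 14]
  24 vs smaller child 15 at index 7, swap → [23, 5, 9, 15, 11, 21, 22, 24, 20, 29, 14]
sift down from index 0:
  23 vs smaller child 5 at index 1, swap → [5, 23, 9, 15, 11, 21, 22, 24, 20, 29, 14]
  23 vs smaller child 11 at index 4, swap → [5, 11, 9, 15, 23, 21, 22, 24, 20, 29, 14]
  23 vs smaller child 14 at index 10, swap → [5, 11, 9, 15, 14, 21, 22, 24, 20, 29, 23]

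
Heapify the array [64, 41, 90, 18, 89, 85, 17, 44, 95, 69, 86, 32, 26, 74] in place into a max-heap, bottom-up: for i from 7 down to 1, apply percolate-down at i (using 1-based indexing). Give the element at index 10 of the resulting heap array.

69

sift down from index 7:
  17 vs only child 74 at index 14, swap → [64, 41, 90, 18, 89, 85, 74, 44, 95, 69, 86, 32, 26, 17]
sift down from index 6: already satisfies heap property
sift down from index 5: already satisfies heap property
sift down from index 4:
  18 vs larger child 95 at index 9, swap → [64, 41, 90, 95, 89, 85, 74, 44, 18, 69, 86, 32, 26, 17]
sift down from index 3: already satisfies heap property
sift down from index 2:
  41 vs larger child 95 at index 4, swap → [64, 95, 90, 41, 89, 85, 74, 44, 18, 69, 86, 32, 26, 17]
  41 vs larger child 44 at index 8, swap → [64, 95, 90, 44, 89, 85, 74, 41, 18, 69, 86, 32, 26, 17]
sift down from index 1:
  64 vs larger child 95 at index 2, swap → [95, 64, 90, 44, 89, 85, 74, 41, 18, 69, 86, 32, 26, 17]
  64 vs larger child 89 at index 5, swap → [95, 89, 90, 44, 64, 85, 74, 41, 18, 69, 86, 32, 26, 17]
  64 vs larger child 86 at index 11, swap → [95, 89, 90, 44, 86, 85, 74, 41, 18, 69, 64, 32, 26, 17]
resulting array: [95, 89, 90, 44, 86, 85, 74, 41, 18, 69, 64, 32, 26, 17]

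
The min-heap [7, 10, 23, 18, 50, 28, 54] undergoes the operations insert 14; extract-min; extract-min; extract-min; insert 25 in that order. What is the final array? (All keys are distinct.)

[18, 28, 23, 54, 50, 25]

insert 14:
  append 14 at index 7 → [7, 10, 23, 18, 50, 28, 54, 14]
  14 < parent 18 at index 3, swap → [7, 10, 23, 14, 50, 28, 54, 18]
extract-min → returns 7:
  remove root 7; move last element 18 to root → [18, 10, 23, 14, 50, 28, 54]
  18 vs smaller child 10 at index 1, swap → [10, 18, 23, 14, 50, 28, 54]
  18 vs smaller child 14 at index 3, swap → [10, 14, 23, 18, 50, 28, 54]
extract-min → returns 10:
  remove root 10; move last element 54 to root → [54, 14, 23, 18, 50, 28]
  54 vs smaller child 14 at index 1, swap → [14, 54, 23, 18, 50, 28]
  54 vs smaller child 18 at index 3, swap → [14, 18, 23, 54, 50, 28]
extract-min → returns 14:
  remove root 14; move last element 28 to root → [28, 18, 23, 54, 50]
  28 vs smaller child 18 at index 1, swap → [18, 28, 23, 54, 50]
insert 25:
  append 25 at index 5 → [18, 28, 23, 54, 50, 25] (no swap needed)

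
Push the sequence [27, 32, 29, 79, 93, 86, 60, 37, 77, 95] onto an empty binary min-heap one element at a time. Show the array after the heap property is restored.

Insert 27:
  append 27 at index 0 → [27] (no swap needed)
Insert 32:
  append 32 at index 1 → [27, 32] (no swap needed)
Insert 29:
  append 29 at index 2 → [27, 32, 29] (no swap needed)
Insert 79:
  append 79 at index 3 → [27, 32, 29, 79] (no swap needed)
Insert 93:
  append 93 at index 4 → [27, 32, 29, 79, 93] (no swap needed)
Insert 86:
  append 86 at index 5 → [27, 32, 29, 79, 93, 86] (no swap needed)
Insert 60:
  append 60 at index 6 → [27, 32, 29, 79, 93, 86, 60] (no swap needed)
Insert 37:
  append 37 at index 7 → [27, 32, 29, 79, 93, 86, 60, 37]
  37 < parent 79 at index 3, swap → [27, 32, 29, 37, 93, 86, 60, 79]
Insert 77:
  append 77 at index 8 → [27, 32, 29, 37, 93, 86, 60, 79, 77] (no swap needed)
Insert 95:
  append 95 at index 9 → [27, 32, 29, 37, 93, 86, 60, 79, 77, 95] (no swap needed)

[27, 32, 29, 37, 93, 86, 60, 79, 77, 95]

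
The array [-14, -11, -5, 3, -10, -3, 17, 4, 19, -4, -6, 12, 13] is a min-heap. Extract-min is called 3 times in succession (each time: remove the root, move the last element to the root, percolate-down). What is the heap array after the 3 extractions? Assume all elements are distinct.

[-6, -4, -5, 3, 12, -3, 17, 4, 19, 13]

extract-min #1 returns -14:
  remove root -14; move last element 13 to root → [13, -11, -5, 3, -10, -3, 17, 4, 19, -4, -6, 12]
  13 vs smaller child -11 at index 1, swap → [-11, 13, -5, 3, -10, -3, 17, 4, 19, -4, -6, 12]
  13 vs smaller child -10 at index 4, swap → [-11, -10, -5, 3, 13, -3, 17, 4, 19, -4, -6, 12]
  13 vs smaller child -6 at index 10, swap → [-11, -10, -5, 3, -6, -3, 17, 4, 19, -4, 13, 12]
extract-min #2 returns -11:
  remove root -11; move last element 12 to root → [12, -10, -5, 3, -6, -3, 17, 4, 19, -4, 13]
  12 vs smaller child -10 at index 1, swap → [-10, 12, -5, 3, -6, -3, 17, 4, 19, -4, 13]
  12 vs smaller child -6 at index 4, swap → [-10, -6, -5, 3, 12, -3, 17, 4, 19, -4, 13]
  12 vs smaller child -4 at index 9, swap → [-10, -6, -5, 3, -4, -3, 17, 4, 19, 12, 13]
extract-min #3 returns -10:
  remove root -10; move last element 13 to root → [13, -6, -5, 3, -4, -3, 17, 4, 19, 12]
  13 vs smaller child -6 at index 1, swap → [-6, 13, -5, 3, -4, -3, 17, 4, 19, 12]
  13 vs smaller child -4 at index 4, swap → [-6, -4, -5, 3, 13, -3, 17, 4, 19, 12]
  13 vs only child 12 at index 9, swap → [-6, -4, -5, 3, 12, -3, 17, 4, 19, 13]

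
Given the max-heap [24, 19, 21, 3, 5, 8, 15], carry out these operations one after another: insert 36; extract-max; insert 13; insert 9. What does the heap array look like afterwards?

insert 36:
  append 36 at index 7 → [24, 19, 21, 3, 5, 8, 15, 36]
  36 > parent 3 at index 3, swap → [24, 19, 21, 36, 5, 8, 15, 3]
  36 > parent 19 at index 1, swap → [24, 36, 21, 19, 5, 8, 15, 3]
  36 > parent 24 at index 0, swap → [36, 24, 21, 19, 5, 8, 15, 3]
extract-max → returns 36:
  remove root 36; move last element 3 to root → [3, 24, 21, 19, 5, 8, 15]
  3 vs larger child 24 at index 1, swap → [24, 3, 21, 19, 5, 8, 15]
  3 vs larger child 19 at index 3, swap → [24, 19, 21, 3, 5, 8, 15]
insert 13:
  append 13 at index 7 → [24, 19, 21, 3, 5, 8, 15, 13]
  13 > parent 3 at index 3, swap → [24, 19, 21, 13, 5, 8, 15, 3]
insert 9:
  append 9 at index 8 → [24, 19, 21, 13, 5, 8, 15, 3, 9] (no swap needed)

[24, 19, 21, 13, 5, 8, 15, 3, 9]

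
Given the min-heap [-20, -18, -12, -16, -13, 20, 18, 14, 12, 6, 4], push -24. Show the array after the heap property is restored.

[-24, -18, -20, -16, -13, -12, 18, 14, 12, 6, 4, 20]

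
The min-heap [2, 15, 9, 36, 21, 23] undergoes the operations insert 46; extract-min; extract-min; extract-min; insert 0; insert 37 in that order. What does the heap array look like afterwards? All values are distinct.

insert 46:
  append 46 at index 6 → [2, 15, 9, 36, 21, 23, 46] (no swap needed)
extract-min → returns 2:
  remove root 2; move last element 46 to root → [46, 15, 9, 36, 21, 23]
  46 vs smaller child 9 at index 2, swap → [9, 15, 46, 36, 21, 23]
  46 vs only child 23 at index 5, swap → [9, 15, 23, 36, 21, 46]
extract-min → returns 9:
  remove root 9; move last element 46 to root → [46, 15, 23, 36, 21]
  46 vs smaller child 15 at index 1, swap → [15, 46, 23, 36, 21]
  46 vs smaller child 21 at index 4, swap → [15, 21, 23, 36, 46]
extract-min → returns 15:
  remove root 15; move last element 46 to root → [46, 21, 23, 36]
  46 vs smaller child 21 at index 1, swap → [21, 46, 23, 36]
  46 vs only child 36 at index 3, swap → [21, 36, 23, 46]
insert 0:
  append 0 at index 4 → [21, 36, 23, 46, 0]
  0 < parent 36 at index 1, swap → [21, 0, 23, 46, 36]
  0 < parent 21 at index 0, swap → [0, 21, 23, 46, 36]
insert 37:
  append 37 at index 5 → [0, 21, 23, 46, 36, 37] (no swap needed)

[0, 21, 23, 46, 36, 37]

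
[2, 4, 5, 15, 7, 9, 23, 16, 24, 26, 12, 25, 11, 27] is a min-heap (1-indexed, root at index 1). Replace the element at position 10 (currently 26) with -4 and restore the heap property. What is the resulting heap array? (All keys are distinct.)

[-4, 2, 5, 15, 4, 9, 23, 16, 24, 7, 12, 25, 11, 27]

set index 10 from 26 to -4 → [2, 4, 5, 15, 7, 9, 23, 16, 24, -4, 12, 25, 11, 27]
-4 < parent 7 at index 5, swap → [2, 4, 5, 15, -4, 9, 23, 16, 24, 7, 12, 25, 11, 27]
-4 < parent 4 at index 2, swap → [2, -4, 5, 15, 4, 9, 23, 16, 24, 7, 12, 25, 11, 27]
-4 < parent 2 at index 1, swap → [-4, 2, 5, 15, 4, 9, 23, 16, 24, 7, 12, 25, 11, 27]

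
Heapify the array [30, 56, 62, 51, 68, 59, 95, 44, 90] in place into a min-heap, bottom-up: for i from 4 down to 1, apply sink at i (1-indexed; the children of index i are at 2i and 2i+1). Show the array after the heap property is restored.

sift down from index 4:
  51 vs smaller child 44 at index 8, swap → [30, 56, 62, 44, 68, 59, 95, 51, 90]
sift down from index 3:
  62 vs smaller child 59 at index 6, swap → [30, 56, 59, 44, 68, 62, 95, 51, 90]
sift down from index 2:
  56 vs smaller child 44 at index 4, swap → [30, 44, 59, 56, 68, 62, 95, 51, 90]
  56 vs smaller child 51 at index 8, swap → [30, 44, 59, 51, 68, 62, 95, 56, 90]
sift down from index 1: already satisfies heap property

[30, 44, 59, 51, 68, 62, 95, 56, 90]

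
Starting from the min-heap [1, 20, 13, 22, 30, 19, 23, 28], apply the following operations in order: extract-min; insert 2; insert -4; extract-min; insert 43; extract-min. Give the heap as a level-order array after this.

[13, 20, 19, 22, 30, 28, 23, 43]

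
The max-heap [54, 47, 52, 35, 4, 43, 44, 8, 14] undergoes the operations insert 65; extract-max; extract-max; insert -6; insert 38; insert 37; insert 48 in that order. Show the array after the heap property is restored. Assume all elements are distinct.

[52, 47, 48, 35, 38, 44, 14, 8, -6, 4, 37, 43]

insert 65:
  append 65 at index 9 → [54, 47, 52, 35, 4, 43, 44, 8, 14, 65]
  65 > parent 4 at index 4, swap → [54, 47, 52, 35, 65, 43, 44, 8, 14, 4]
  65 > parent 47 at index 1, swap → [54, 65, 52, 35, 47, 43, 44, 8, 14, 4]
  65 > parent 54 at index 0, swap → [65, 54, 52, 35, 47, 43, 44, 8, 14, 4]
extract-max → returns 65:
  remove root 65; move last element 4 to root → [4, 54, 52, 35, 47, 43, 44, 8, 14]
  4 vs larger child 54 at index 1, swap → [54, 4, 52, 35, 47, 43, 44, 8, 14]
  4 vs larger child 47 at index 4, swap → [54, 47, 52, 35, 4, 43, 44, 8, 14]
extract-max → returns 54:
  remove root 54; move last element 14 to root → [14, 47, 52, 35, 4, 43, 44, 8]
  14 vs larger child 52 at index 2, swap → [52, 47, 14, 35, 4, 43, 44, 8]
  14 vs larger child 44 at index 6, swap → [52, 47, 44, 35, 4, 43, 14, 8]
insert -6:
  append -6 at index 8 → [52, 47, 44, 35, 4, 43, 14, 8, -6] (no swap needed)
insert 38:
  append 38 at index 9 → [52, 47, 44, 35, 4, 43, 14, 8, -6, 38]
  38 > parent 4 at index 4, swap → [52, 47, 44, 35, 38, 43, 14, 8, -6, 4]
insert 37:
  append 37 at index 10 → [52, 47, 44, 35, 38, 43, 14, 8, -6, 4, 37] (no swap needed)
insert 48:
  append 48 at index 11 → [52, 47, 44, 35, 38, 43, 14, 8, -6, 4, 37, 48]
  48 > parent 43 at index 5, swap → [52, 47, 44, 35, 38, 48, 14, 8, -6, 4, 37, 43]
  48 > parent 44 at index 2, swap → [52, 47, 48, 35, 38, 44, 14, 8, -6, 4, 37, 43]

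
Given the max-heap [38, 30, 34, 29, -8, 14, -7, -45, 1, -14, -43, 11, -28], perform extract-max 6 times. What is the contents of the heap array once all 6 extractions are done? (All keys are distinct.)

extract-max #1 returns 38:
  remove root 38; move last element -28 to root → [-28, 30, 34, 29, -8, 14, -7, -45, 1, -14, -43, 11]
  -28 vs larger child 34 at index 2, swap → [34, 30, -28, 29, -8, 14, -7, -45, 1, -14, -43, 11]
  -28 vs larger child 14 at index 5, swap → [34, 30, 14, 29, -8, -28, -7, -45, 1, -14, -43, 11]
  -28 vs only child 11 at index 11, swap → [34, 30, 14, 29, -8, 11, -7, -45, 1, -14, -43, -28]
extract-max #2 returns 34:
  remove root 34; move last element -28 to root → [-28, 30, 14, 29, -8, 11, -7, -45, 1, -14, -43]
  -28 vs larger child 30 at index 1, swap → [30, -28, 14, 29, -8, 11, -7, -45, 1, -14, -43]
  -28 vs larger child 29 at index 3, swap → [30, 29, 14, -28, -8, 11, -7, -45, 1, -14, -43]
  -28 vs larger child 1 at index 8, swap → [30, 29, 14, 1, -8, 11, -7, -45, -28, -14, -43]
extract-max #3 returns 30:
  remove root 30; move last element -43 to root → [-43, 29, 14, 1, -8, 11, -7, -45, -28, -14]
  -43 vs larger child 29 at index 1, swap → [29, -43, 14, 1, -8, 11, -7, -45, -28, -14]
  -43 vs larger child 1 at index 3, swap → [29, 1, 14, -43, -8, 11, -7, -45, -28, -14]
  -43 vs larger child -28 at index 8, swap → [29, 1, 14, -28, -8, 11, -7, -45, -43, -14]
extract-max #4 returns 29:
  remove root 29; move last element -14 to root → [-14, 1, 14, -28, -8, 11, -7, -45, -43]
  -14 vs larger child 14 at index 2, swap → [14, 1, -14, -28, -8, 11, -7, -45, -43]
  -14 vs larger child 11 at index 5, swap → [14, 1, 11, -28, -8, -14, -7, -45, -43]
extract-max #5 returns 14:
  remove root 14; move last element -43 to root → [-43, 1, 11, -28, -8, -14, -7, -45]
  -43 vs larger child 11 at index 2, swap → [11, 1, -43, -28, -8, -14, -7, -45]
  -43 vs larger child -7 at index 6, swap → [11, 1, -7, -28, -8, -14, -43, -45]
extract-max #6 returns 11:
  remove root 11; move last element -45 to root → [-45, 1, -7, -28, -8, -14, -43]
  -45 vs larger child 1 at index 1, swap → [1, -45, -7, -28, -8, -14, -43]
  -45 vs larger child -8 at index 4, swap → [1, -8, -7, -28, -45, -14, -43]

[1, -8, -7, -28, -45, -14, -43]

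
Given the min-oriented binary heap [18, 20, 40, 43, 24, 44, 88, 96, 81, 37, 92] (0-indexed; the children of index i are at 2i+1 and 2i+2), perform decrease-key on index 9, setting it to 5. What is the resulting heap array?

[5, 18, 40, 43, 20, 44, 88, 96, 81, 24, 92]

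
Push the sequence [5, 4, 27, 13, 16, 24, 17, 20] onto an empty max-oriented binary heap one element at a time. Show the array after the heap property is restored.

[27, 20, 24, 16, 13, 5, 17, 4]

Insert 5:
  append 5 at index 0 → [5] (no swap needed)
Insert 4:
  append 4 at index 1 → [5, 4] (no swap needed)
Insert 27:
  append 27 at index 2 → [5, 4, 27]
  27 > parent 5 at index 0, swap → [27, 4, 5]
Insert 13:
  append 13 at index 3 → [27, 4, 5, 13]
  13 > parent 4 at index 1, swap → [27, 13, 5, 4]
Insert 16:
  append 16 at index 4 → [27, 13, 5, 4, 16]
  16 > parent 13 at index 1, swap → [27, 16, 5, 4, 13]
Insert 24:
  append 24 at index 5 → [27, 16, 5, 4, 13, 24]
  24 > parent 5 at index 2, swap → [27, 16, 24, 4, 13, 5]
Insert 17:
  append 17 at index 6 → [27, 16, 24, 4, 13, 5, 17] (no swap needed)
Insert 20:
  append 20 at index 7 → [27, 16, 24, 4, 13, 5, 17, 20]
  20 > parent 4 at index 3, swap → [27, 16, 24, 20, 13, 5, 17, 4]
  20 > parent 16 at index 1, swap → [27, 20, 24, 16, 13, 5, 17, 4]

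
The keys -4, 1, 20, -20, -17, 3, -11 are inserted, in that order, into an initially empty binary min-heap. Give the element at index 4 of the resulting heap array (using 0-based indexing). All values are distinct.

-4

Insert -4:
  append -4 at index 0 → [-4] (no swap needed)
Insert 1:
  append 1 at index 1 → [-4, 1] (no swap needed)
Insert 20:
  append 20 at index 2 → [-4, 1, 20] (no swap needed)
Insert -20:
  append -20 at index 3 → [-4, 1, 20, -20]
  -20 < parent 1 at index 1, swap → [-4, -20, 20, 1]
  -20 < parent -4 at index 0, swap → [-20, -4, 20, 1]
Insert -17:
  append -17 at index 4 → [-20, -4, 20, 1, -17]
  -17 < parent -4 at index 1, swap → [-20, -17, 20, 1, -4]
Insert 3:
  append 3 at index 5 → [-20, -17, 20, 1, -4, 3]
  3 < parent 20 at index 2, swap → [-20, -17, 3, 1, -4, 20]
Insert -11:
  append -11 at index 6 → [-20, -17, 3, 1, -4, 20, -11]
  -11 < parent 3 at index 2, swap → [-20, -17, -11, 1, -4, 20, 3]
resulting array: [-20, -17, -11, 1, -4, 20, 3]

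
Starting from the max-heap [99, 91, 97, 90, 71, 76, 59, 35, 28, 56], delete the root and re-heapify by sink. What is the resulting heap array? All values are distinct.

remove root 99; move last element 56 to root → [56, 91, 97, 90, 71, 76, 59, 35, 28]
56 vs larger child 97 at index 2, swap → [97, 91, 56, 90, 71, 76, 59, 35, 28]
56 vs larger child 76 at index 5, swap → [97, 91, 76, 90, 71, 56, 59, 35, 28]

[97, 91, 76, 90, 71, 56, 59, 35, 28]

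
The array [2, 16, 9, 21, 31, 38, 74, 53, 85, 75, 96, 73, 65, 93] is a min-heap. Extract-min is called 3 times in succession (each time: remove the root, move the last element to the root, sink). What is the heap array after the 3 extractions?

[21, 31, 38, 53, 73, 65, 74, 93, 85, 75, 96]

extract-min #1 returns 2:
  remove root 2; move last element 93 to root → [93, 16, 9, 21, 31, 38, 74, 53, 85, 75, 96, 73, 65]
  93 vs smaller child 9 at index 2, swap → [9, 16, 93, 21, 31, 38, 74, 53, 85, 75, 96, 73, 65]
  93 vs smaller child 38 at index 5, swap → [9, 16, 38, 21, 31, 93, 74, 53, 85, 75, 96, 73, 65]
  93 vs smaller child 65 at index 12, swap → [9, 16, 38, 21, 31, 65, 74, 53, 85, 75, 96, 73, 93]
extract-min #2 returns 9:
  remove root 9; move last element 93 to root → [93, 16, 38, 21, 31, 65, 74, 53, 85, 75, 96, 73]
  93 vs smaller child 16 at index 1, swap → [16, 93, 38, 21, 31, 65, 74, 53, 85, 75, 96, 73]
  93 vs smaller child 21 at index 3, swap → [16, 21, 38, 93, 31, 65, 74, 53, 85, 75, 96, 73]
  93 vs smaller child 53 at index 7, swap → [16, 21, 38, 53, 31, 65, 74, 93, 85, 75, 96, 73]
extract-min #3 returns 16:
  remove root 16; move last element 73 to root → [73, 21, 38, 53, 31, 65, 74, 93, 85, 75, 96]
  73 vs smaller child 21 at index 1, swap → [21, 73, 38, 53, 31, 65, 74, 93, 85, 75, 96]
  73 vs smaller child 31 at index 4, swap → [21, 31, 38, 53, 73, 65, 74, 93, 85, 75, 96]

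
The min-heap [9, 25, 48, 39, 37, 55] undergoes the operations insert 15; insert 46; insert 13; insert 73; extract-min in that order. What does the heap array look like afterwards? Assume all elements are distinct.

insert 15:
  append 15 at index 6 → [9, 25, 48, 39, 37, 55, 15]
  15 < parent 48 at index 2, swap → [9, 25, 15, 39, 37, 55, 48]
insert 46:
  append 46 at index 7 → [9, 25, 15, 39, 37, 55, 48, 46] (no swap needed)
insert 13:
  append 13 at index 8 → [9, 25, 15, 39, 37, 55, 48, 46, 13]
  13 < parent 39 at index 3, swap → [9, 25, 15, 13, 37, 55, 48, 46, 39]
  13 < parent 25 at index 1, swap → [9, 13, 15, 25, 37, 55, 48, 46, 39]
insert 73:
  append 73 at index 9 → [9, 13, 15, 25, 37, 55, 48, 46, 39, 73] (no swap needed)
extract-min → returns 9:
  remove root 9; move last element 73 to root → [73, 13, 15, 25, 37, 55, 48, 46, 39]
  73 vs smaller child 13 at index 1, swap → [13, 73, 15, 25, 37, 55, 48, 46, 39]
  73 vs smaller child 25 at index 3, swap → [13, 25, 15, 73, 37, 55, 48, 46, 39]
  73 vs smaller child 39 at index 8, swap → [13, 25, 15, 39, 37, 55, 48, 46, 73]

[13, 25, 15, 39, 37, 55, 48, 46, 73]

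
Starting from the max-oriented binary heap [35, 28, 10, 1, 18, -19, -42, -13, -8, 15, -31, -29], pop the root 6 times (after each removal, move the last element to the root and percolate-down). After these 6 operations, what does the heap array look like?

[-8, -13, -19, -42, -29, -31]

extract-max #1 returns 35:
  remove root 35; move last element -29 to root → [-29, 28, 10, 1, 18, -19, -42, -13, -8, 15, -31]
  -29 vs larger child 28 at index 1, swap → [28, -29, 10, 1, 18, -19, -42, -13, -8, 15, -31]
  -29 vs larger child 18 at index 4, swap → [28, 18, 10, 1, -29, -19, -42, -13, -8, 15, -31]
  -29 vs larger child 15 at index 9, swap → [28, 18, 10, 1, 15, -19, -42, -13, -8, -29, -31]
extract-max #2 returns 28:
  remove root 28; move last element -31 to root → [-31, 18, 10, 1, 15, -19, -42, -13, -8, -29]
  -31 vs larger child 18 at index 1, swap → [18, -31, 10, 1, 15, -19, -42, -13, -8, -29]
  -31 vs larger child 15 at index 4, swap → [18, 15, 10, 1, -31, -19, -42, -13, -8, -29]
  -31 vs only child -29 at index 9, swap → [18, 15, 10, 1, -29, -19, -42, -13, -8, -31]
extract-max #3 returns 18:
  remove root 18; move last element -31 to root → [-31, 15, 10, 1, -29, -19, -42, -13, -8]
  -31 vs larger child 15 at index 1, swap → [15, -31, 10, 1, -29, -19, -42, -13, -8]
  -31 vs larger child 1 at index 3, swap → [15, 1, 10, -31, -29, -19, -42, -13, -8]
  -31 vs larger child -8 at index 8, swap → [15, 1, 10, -8, -29, -19, -42, -13, -31]
extract-max #4 returns 15:
  remove root 15; move last element -31 to root → [-31, 1, 10, -8, -29, -19, -42, -13]
  -31 vs larger child 10 at index 2, swap → [10, 1, -31, -8, -29, -19, -42, -13]
  -31 vs larger child -19 at index 5, swap → [10, 1, -19, -8, -29, -31, -42, -13]
extract-max #5 returns 10:
  remove root 10; move last element -13 to root → [-13, 1, -19, -8, -29, -31, -42]
  -13 vs larger child 1 at index 1, swap → [1, -13, -19, -8, -29, -31, -42]
  -13 vs larger child -8 at index 3, swap → [1, -8, -19, -13, -29, -31, -42]
extract-max #6 returns 1:
  remove root 1; move last element -42 to root → [-42, -8, -19, -13, -29, -31]
  -42 vs larger child -8 at index 1, swap → [-8, -42, -19, -13, -29, -31]
  -42 vs larger child -13 at index 3, swap → [-8, -13, -19, -42, -29, -31]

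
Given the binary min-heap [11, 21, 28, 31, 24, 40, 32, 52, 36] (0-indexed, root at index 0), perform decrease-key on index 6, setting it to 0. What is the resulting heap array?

[0, 21, 11, 31, 24, 40, 28, 52, 36]

set index 6 from 32 to 0 → [11, 21, 28, 31, 24, 40, 0, 52, 36]
0 < parent 28 at index 2, swap → [11, 21, 0, 31, 24, 40, 28, 52, 36]
0 < parent 11 at index 0, swap → [0, 21, 11, 31, 24, 40, 28, 52, 36]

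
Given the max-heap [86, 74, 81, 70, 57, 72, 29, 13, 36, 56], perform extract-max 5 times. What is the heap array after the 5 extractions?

extract-max #1 returns 86:
  remove root 86; move last element 56 to root → [56, 74, 81, 70, 57, 72, 29, 13, 36]
  56 vs larger child 81 at index 2, swap → [81, 74, 56, 70, 57, 72, 29, 13, 36]
  56 vs larger child 72 at index 5, swap → [81, 74, 72, 70, 57, 56, 29, 13, 36]
extract-max #2 returns 81:
  remove root 81; move last element 36 to root → [36, 74, 72, 70, 57, 56, 29, 13]
  36 vs larger child 74 at index 1, swap → [74, 36, 72, 70, 57, 56, 29, 13]
  36 vs larger child 70 at index 3, swap → [74, 70, 72, 36, 57, 56, 29, 13]
extract-max #3 returns 74:
  remove root 74; move last element 13 to root → [13, 70, 72, 36, 57, 56, 29]
  13 vs larger child 72 at index 2, swap → [72, 70, 13, 36, 57, 56, 29]
  13 vs larger child 56 at index 5, swap → [72, 70, 56, 36, 57, 13, 29]
extract-max #4 returns 72:
  remove root 72; move last element 29 to root → [29, 70, 56, 36, 57, 13]
  29 vs larger child 70 at index 1, swap → [70, 29, 56, 36, 57, 13]
  29 vs larger child 57 at index 4, swap → [70, 57, 56, 36, 29, 13]
extract-max #5 returns 70:
  remove root 70; move last element 13 to root → [13, 57, 56, 36, 29]
  13 vs larger child 57 at index 1, swap → [57, 13, 56, 36, 29]
  13 vs larger child 36 at index 3, swap → [57, 36, 56, 13, 29]

[57, 36, 56, 13, 29]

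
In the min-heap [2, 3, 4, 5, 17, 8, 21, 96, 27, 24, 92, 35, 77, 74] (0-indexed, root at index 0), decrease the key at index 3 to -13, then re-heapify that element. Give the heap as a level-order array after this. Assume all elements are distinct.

[-13, 2, 4, 3, 17, 8, 21, 96, 27, 24, 92, 35, 77, 74]

set index 3 from 5 to -13 → [2, 3, 4, -13, 17, 8, 21, 96, 27, 24, 92, 35, 77, 74]
-13 < parent 3 at index 1, swap → [2, -13, 4, 3, 17, 8, 21, 96, 27, 24, 92, 35, 77, 74]
-13 < parent 2 at index 0, swap → [-13, 2, 4, 3, 17, 8, 21, 96, 27, 24, 92, 35, 77, 74]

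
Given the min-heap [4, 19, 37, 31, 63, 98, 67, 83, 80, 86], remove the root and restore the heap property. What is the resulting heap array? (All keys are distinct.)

[19, 31, 37, 80, 63, 98, 67, 83, 86]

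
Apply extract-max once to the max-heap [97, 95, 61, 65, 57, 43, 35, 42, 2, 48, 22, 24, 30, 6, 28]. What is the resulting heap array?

[95, 65, 61, 42, 57, 43, 35, 28, 2, 48, 22, 24, 30, 6]

remove root 97; move last element 28 to root → [28, 95, 61, 65, 57, 43, 35, 42, 2, 48, 22, 24, 30, 6]
28 vs larger child 95 at index 1, swap → [95, 28, 61, 65, 57, 43, 35, 42, 2, 48, 22, 24, 30, 6]
28 vs larger child 65 at index 3, swap → [95, 65, 61, 28, 57, 43, 35, 42, 2, 48, 22, 24, 30, 6]
28 vs larger child 42 at index 7, swap → [95, 65, 61, 42, 57, 43, 35, 28, 2, 48, 22, 24, 30, 6]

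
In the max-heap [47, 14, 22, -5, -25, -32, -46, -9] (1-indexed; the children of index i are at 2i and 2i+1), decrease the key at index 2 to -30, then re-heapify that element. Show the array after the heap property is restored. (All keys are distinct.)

set index 2 from 14 to -30 → [47, -30, 22, -5, -25, -32, -46, -9]
-30 vs larger child -5 at index 4, swap → [47, -5, 22, -30, -25, -32, -46, -9]
-30 vs only child -9 at index 8, swap → [47, -5, 22, -9, -25, -32, -46, -30]

[47, -5, 22, -9, -25, -32, -46, -30]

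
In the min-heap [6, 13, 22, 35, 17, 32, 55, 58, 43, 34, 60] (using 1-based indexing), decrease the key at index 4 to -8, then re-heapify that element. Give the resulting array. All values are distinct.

set index 4 from 35 to -8 → [6, 13, 22, -8, 17, 32, 55, 58, 43, 34, 60]
-8 < parent 13 at index 2, swap → [6, -8, 22, 13, 17, 32, 55, 58, 43, 34, 60]
-8 < parent 6 at index 1, swap → [-8, 6, 22, 13, 17, 32, 55, 58, 43, 34, 60]

[-8, 6, 22, 13, 17, 32, 55, 58, 43, 34, 60]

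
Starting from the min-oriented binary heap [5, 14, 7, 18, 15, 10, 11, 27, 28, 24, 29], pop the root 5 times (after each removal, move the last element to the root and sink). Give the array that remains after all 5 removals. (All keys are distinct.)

extract-min #1 returns 5:
  remove root 5; move last element 29 to root → [29, 14, 7, 18, 15, 10, 11, 27, 28, 24]
  29 vs smaller child 7 at index 2, swap → [7, 14, 29, 18, 15, 10, 11, 27, 28, 24]
  29 vs smaller child 10 at index 5, swap → [7, 14, 10, 18, 15, 29, 11, 27, 28, 24]
extract-min #2 returns 7:
  remove root 7; move last element 24 to root → [24, 14, 10, 18, 15, 29, 11, 27, 28]
  24 vs smaller child 10 at index 2, swap → [10, 14, 24, 18, 15, 29, 11, 27, 28]
  24 vs smaller child 11 at index 6, swap → [10, 14, 11, 18, 15, 29, 24, 27, 28]
extract-min #3 returns 10:
  remove root 10; move last element 28 to root → [28, 14, 11, 18, 15, 29, 24, 27]
  28 vs smaller child 11 at index 2, swap → [11, 14, 28, 18, 15, 29, 24, 27]
  28 vs smaller child 24 at index 6, swap → [11, 14, 24, 18, 15, 29, 28, 27]
extract-min #4 returns 11:
  remove root 11; move last element 27 to root → [27, 14, 24, 18, 15, 29, 28]
  27 vs smaller child 14 at index 1, swap → [14, 27, 24, 18, 15, 29, 28]
  27 vs smaller child 15 at index 4, swap → [14, 15, 24, 18, 27, 29, 28]
extract-min #5 returns 14:
  remove root 14; move last element 28 to root → [28, 15, 24, 18, 27, 29]
  28 vs smaller child 15 at index 1, swap → [15, 28, 24, 18, 27, 29]
  28 vs smaller child 18 at index 3, swap → [15, 18, 24, 28, 27, 29]

[15, 18, 24, 28, 27, 29]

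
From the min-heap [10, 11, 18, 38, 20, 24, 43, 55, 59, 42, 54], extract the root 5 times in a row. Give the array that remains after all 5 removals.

[38, 42, 43, 55, 59, 54]

extract-min #1 returns 10:
  remove root 10; move last element 54 to root → [54, 11, 18, 38, 20, 24, 43, 55, 59, 42]
  54 vs smaller child 11 at index 1, swap → [11, 54, 18, 38, 20, 24, 43, 55, 59, 42]
  54 vs smaller child 20 at index 4, swap → [11, 20, 18, 38, 54, 24, 43, 55, 59, 42]
  54 vs only child 42 at index 9, swap → [11, 20, 18, 38, 42, 24, 43, 55, 59, 54]
extract-min #2 returns 11:
  remove root 11; move last element 54 to root → [54, 20, 18, 38, 42, 24, 43, 55, 59]
  54 vs smaller child 18 at index 2, swap → [18, 20, 54, 38, 42, 24, 43, 55, 59]
  54 vs smaller child 24 at index 5, swap → [18, 20, 24, 38, 42, 54, 43, 55, 59]
extract-min #3 returns 18:
  remove root 18; move last element 59 to root → [59, 20, 24, 38, 42, 54, 43, 55]
  59 vs smaller child 20 at index 1, swap → [20, 59, 24, 38, 42, 54, 43, 55]
  59 vs smaller child 38 at index 3, swap → [20, 38, 24, 59, 42, 54, 43, 55]
  59 vs only child 55 at index 7, swap → [20, 38, 24, 55, 42, 54, 43, 59]
extract-min #4 returns 20:
  remove root 20; move last element 59 to root → [59, 38, 24, 55, 42, 54, 43]
  59 vs smaller child 24 at index 2, swap → [24, 38, 59, 55, 42, 54, 43]
  59 vs smaller child 43 at index 6, swap → [24, 38, 43, 55, 42, 54, 59]
extract-min #5 returns 24:
  remove root 24; move last element 59 to root → [59, 38, 43, 55, 42, 54]
  59 vs smaller child 38 at index 1, swap → [38, 59, 43, 55, 42, 54]
  59 vs smaller child 42 at index 4, swap → [38, 42, 43, 55, 59, 54]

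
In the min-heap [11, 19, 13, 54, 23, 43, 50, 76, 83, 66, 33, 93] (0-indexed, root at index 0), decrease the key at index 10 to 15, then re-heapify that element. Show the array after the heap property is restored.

[11, 15, 13, 54, 19, 43, 50, 76, 83, 66, 23, 93]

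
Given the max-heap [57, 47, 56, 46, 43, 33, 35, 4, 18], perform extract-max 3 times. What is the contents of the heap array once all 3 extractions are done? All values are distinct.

extract-max #1 returns 57:
  remove root 57; move last element 18 to root → [18, 47, 56, 46, 43, 33, 35, 4]
  18 vs larger child 56 at index 2, swap → [56, 47, 18, 46, 43, 33, 35, 4]
  18 vs larger child 35 at index 6, swap → [56, 47, 35, 46, 43, 33, 18, 4]
extract-max #2 returns 56:
  remove root 56; move last element 4 to root → [4, 47, 35, 46, 43, 33, 18]
  4 vs larger child 47 at index 1, swap → [47, 4, 35, 46, 43, 33, 18]
  4 vs larger child 46 at index 3, swap → [47, 46, 35, 4, 43, 33, 18]
extract-max #3 returns 47:
  remove root 47; move last element 18 to root → [18, 46, 35, 4, 43, 33]
  18 vs larger child 46 at index 1, swap → [46, 18, 35, 4, 43, 33]
  18 vs larger child 43 at index 4, swap → [46, 43, 35, 4, 18, 33]

[46, 43, 35, 4, 18, 33]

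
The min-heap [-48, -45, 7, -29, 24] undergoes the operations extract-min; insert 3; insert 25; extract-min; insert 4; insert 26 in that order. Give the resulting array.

[-29, 3, 4, 24, 25, 7, 26]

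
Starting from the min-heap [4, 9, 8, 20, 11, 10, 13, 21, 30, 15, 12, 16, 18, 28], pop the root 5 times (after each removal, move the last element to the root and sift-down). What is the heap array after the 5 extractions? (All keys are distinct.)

extract-min #1 returns 4:
  remove root 4; move last element 28 to root → [28, 9, 8, 20, 11, 10, 13, 21, 30, 15, 12, 16, 18]
  28 vs smaller child 8 at index 2, swap → [8, 9, 28, 20, 11, 10, 13, 21, 30, 15, 12, 16, 18]
  28 vs smaller child 10 at index 5, swap → [8, 9, 10, 20, 11, 28, 13, 21, 30, 15, 12, 16, 18]
  28 vs smaller child 16 at index 11, swap → [8, 9, 10, 20, 11, 16, 13, 21, 30, 15, 12, 28, 18]
extract-min #2 returns 8:
  remove root 8; move last element 18 to root → [18, 9, 10, 20, 11, 16, 13, 21, 30, 15, 12, 28]
  18 vs smaller child 9 at index 1, swap → [9, 18, 10, 20, 11, 16, 13, 21, 30, 15, 12, 28]
  18 vs smaller child 11 at index 4, swap → [9, 11, 10, 20, 18, 16, 13, 21, 30, 15, 12, 28]
  18 vs smaller child 12 at index 10, swap → [9, 11, 10, 20, 12, 16, 13, 21, 30, 15, 18, 28]
extract-min #3 returns 9:
  remove root 9; move last element 28 to root → [28, 11, 10, 20, 12, 16, 13, 21, 30, 15, 18]
  28 vs smaller child 10 at index 2, swap → [10, 11, 28, 20, 12, 16, 13, 21, 30, 15, 18]
  28 vs smaller child 13 at index 6, swap → [10, 11, 13, 20, 12, 16, 28, 21, 30, 15, 18]
extract-min #4 returns 10:
  remove root 10; move last element 18 to root → [18, 11, 13, 20, 12, 16, 28, 21, 30, 15]
  18 vs smaller child 11 at index 1, swap → [11, 18, 13, 20, 12, 16, 28, 21, 30, 15]
  18 vs smaller child 12 at index 4, swap → [11, 12, 13, 20, 18, 16, 28, 21, 30, 15]
  18 vs only child 15 at index 9, swap → [11, 12, 13, 20, 15, 16, 28, 21, 30, 18]
extract-min #5 returns 11:
  remove root 11; move last element 18 to root → [18, 12, 13, 20, 15, 16, 28, 21, 30]
  18 vs smaller child 12 at index 1, swap → [12, 18, 13, 20, 15, 16, 28, 21, 30]
  18 vs smaller child 15 at index 4, swap → [12, 15, 13, 20, 18, 16, 28, 21, 30]

[12, 15, 13, 20, 18, 16, 28, 21, 30]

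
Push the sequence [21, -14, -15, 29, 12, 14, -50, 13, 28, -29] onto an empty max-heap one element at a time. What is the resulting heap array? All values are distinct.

Insert 21:
  append 21 at index 0 → [21] (no swap needed)
Insert -14:
  append -14 at index 1 → [21, -14] (no swap needed)
Insert -15:
  append -15 at index 2 → [21, -14, -15] (no swap needed)
Insert 29:
  append 29 at index 3 → [21, -14, -15, 29]
  29 > parent -14 at index 1, swap → [21, 29, -15, -14]
  29 > parent 21 at index 0, swap → [29, 21, -15, -14]
Insert 12:
  append 12 at index 4 → [29, 21, -15, -14, 12] (no swap needed)
Insert 14:
  append 14 at index 5 → [29, 21, -15, -14, 12, 14]
  14 > parent -15 at index 2, swap → [29, 21, 14, -14, 12, -15]
Insert -50:
  append -50 at index 6 → [29, 21, 14, -14, 12, -15, -50] (no swap needed)
Insert 13:
  append 13 at index 7 → [29, 21, 14, -14, 12, -15, -50, 13]
  13 > parent -14 at index 3, swap → [29, 21, 14, 13, 12, -15, -50, -14]
Insert 28:
  append 28 at index 8 → [29, 21, 14, 13, 12, -15, -50, -14, 28]
  28 > parent 13 at index 3, swap → [29, 21, 14, 28, 12, -15, -50, -14, 13]
  28 > parent 21 at index 1, swap → [29, 28, 14, 21, 12, -15, -50, -14, 13]
Insert -29:
  append -29 at index 9 → [29, 28, 14, 21, 12, -15, -50, -14, 13, -29] (no swap needed)

[29, 28, 14, 21, 12, -15, -50, -14, 13, -29]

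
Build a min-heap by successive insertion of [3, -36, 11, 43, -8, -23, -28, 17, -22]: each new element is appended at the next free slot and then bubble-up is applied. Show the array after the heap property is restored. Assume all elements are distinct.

[-36, -22, -28, -8, 3, 11, -23, 43, 17]

Insert 3:
  append 3 at index 0 → [3] (no swap needed)
Insert -36:
  append -36 at index 1 → [3, -36]
  -36 < parent 3 at index 0, swap → [-36, 3]
Insert 11:
  append 11 at index 2 → [-36, 3, 11] (no swap needed)
Insert 43:
  append 43 at index 3 → [-36, 3, 11, 43] (no swap needed)
Insert -8:
  append -8 at index 4 → [-36, 3, 11, 43, -8]
  -8 < parent 3 at index 1, swap → [-36, -8, 11, 43, 3]
Insert -23:
  append -23 at index 5 → [-36, -8, 11, 43, 3, -23]
  -23 < parent 11 at index 2, swap → [-36, -8, -23, 43, 3, 11]
Insert -28:
  append -28 at index 6 → [-36, -8, -23, 43, 3, 11, -28]
  -28 < parent -23 at index 2, swap → [-36, -8, -28, 43, 3, 11, -23]
Insert 17:
  append 17 at index 7 → [-36, -8, -28, 43, 3, 11, -23, 17]
  17 < parent 43 at index 3, swap → [-36, -8, -28, 17, 3, 11, -23, 43]
Insert -22:
  append -22 at index 8 → [-36, -8, -28, 17, 3, 11, -23, 43, -22]
  -22 < parent 17 at index 3, swap → [-36, -8, -28, -22, 3, 11, -23, 43, 17]
  -22 < parent -8 at index 1, swap → [-36, -22, -28, -8, 3, 11, -23, 43, 17]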